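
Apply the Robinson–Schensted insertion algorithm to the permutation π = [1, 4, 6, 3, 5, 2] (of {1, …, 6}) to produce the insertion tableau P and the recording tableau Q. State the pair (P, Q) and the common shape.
P = [1, 2, 5] / [3, 6] / [4];  Q = [1, 2, 3] / [4, 5] / [6];  common shape = (3, 2, 1)

Row-insert the values π_1, π_2, … into P one at a time, bumping the leftmost entry strictly greater than the inserted value down to the next row. The recording tableau Q records, in position (i, j), the step at which that cell was added to P.
  Insert 1 (step 1): P = [1];  Q = [1]
  Insert 4 (step 2): P = [1, 4];  Q = [1, 2]
  Insert 6 (step 3): P = [1, 4, 6];  Q = [1, 2, 3]
  Insert 3 (step 4): P = [1, 3, 6] / [4];  Q = [1, 2, 3] / [4]
  Insert 5 (step 5): P = [1, 3, 5] / [4, 6];  Q = [1, 2, 3] / [4, 5]
  Insert 2 (step 6): P = [1, 2, 5] / [3, 6] / [4];  Q = [1, 2, 3] / [4, 5] / [6]
Final shape: (3, 2, 1).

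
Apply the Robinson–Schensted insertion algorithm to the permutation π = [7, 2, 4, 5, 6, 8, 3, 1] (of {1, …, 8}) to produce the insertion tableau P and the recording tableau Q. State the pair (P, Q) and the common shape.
P = [1, 3, 5, 6, 8] / [2] / [4] / [7];  Q = [1, 3, 4, 5, 6] / [2] / [7] / [8];  common shape = (5, 1, 1, 1)

Row-insert the values π_1, π_2, … into P one at a time, bumping the leftmost entry strictly greater than the inserted value down to the next row. The recording tableau Q records, in position (i, j), the step at which that cell was added to P.
  Insert 7 (step 1): P = [7];  Q = [1]
  Insert 2 (step 2): P = [2] / [7];  Q = [1] / [2]
  Insert 4 (step 3): P = [2, 4] / [7];  Q = [1, 3] / [2]
  Insert 5 (step 4): P = [2, 4, 5] / [7];  Q = [1, 3, 4] / [2]
  Insert 6 (step 5): P = [2, 4, 5, 6] / [7];  Q = [1, 3, 4, 5] / [2]
  Insert 8 (step 6): P = [2, 4, 5, 6, 8] / [7];  Q = [1, 3, 4, 5, 6] / [2]
  Insert 3 (step 7): P = [2, 3, 5, 6, 8] / [4] / [7];  Q = [1, 3, 4, 5, 6] / [2] / [7]
  Insert 1 (step 8): P = [1, 3, 5, 6, 8] / [2] / [4] / [7];  Q = [1, 3, 4, 5, 6] / [2] / [7] / [8]
Final shape: (5, 1, 1, 1).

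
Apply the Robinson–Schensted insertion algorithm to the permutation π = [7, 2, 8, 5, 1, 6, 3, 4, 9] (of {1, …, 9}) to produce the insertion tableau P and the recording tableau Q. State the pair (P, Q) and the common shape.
P = [1, 3, 4, 9] / [2, 5, 6] / [7, 8];  Q = [1, 3, 6, 9] / [2, 4, 8] / [5, 7];  common shape = (4, 3, 2)

Row-insert the values π_1, π_2, … into P one at a time, bumping the leftmost entry strictly greater than the inserted value down to the next row. The recording tableau Q records, in position (i, j), the step at which that cell was added to P.
  Insert 7 (step 1): P = [7];  Q = [1]
  Insert 2 (step 2): P = [2] / [7];  Q = [1] / [2]
  Insert 8 (step 3): P = [2, 8] / [7];  Q = [1, 3] / [2]
  Insert 5 (step 4): P = [2, 5] / [7, 8];  Q = [1, 3] / [2, 4]
  Insert 1 (step 5): P = [1, 5] / [2, 8] / [7];  Q = [1, 3] / [2, 4] / [5]
  Insert 6 (step 6): P = [1, 5, 6] / [2, 8] / [7];  Q = [1, 3, 6] / [2, 4] / [5]
  Insert 3 (step 7): P = [1, 3, 6] / [2, 5] / [7, 8];  Q = [1, 3, 6] / [2, 4] / [5, 7]
  Insert 4 (step 8): P = [1, 3, 4] / [2, 5, 6] / [7, 8];  Q = [1, 3, 6] / [2, 4, 8] / [5, 7]
  Insert 9 (step 9): P = [1, 3, 4, 9] / [2, 5, 6] / [7, 8];  Q = [1, 3, 6, 9] / [2, 4, 8] / [5, 7]
Final shape: (4, 3, 2).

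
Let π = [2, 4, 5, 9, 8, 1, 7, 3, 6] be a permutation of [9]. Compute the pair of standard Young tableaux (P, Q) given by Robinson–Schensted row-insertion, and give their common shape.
P = [1, 3, 5, 6] / [2, 4, 7] / [8] / [9];  Q = [1, 2, 3, 4] / [5, 7, 9] / [6] / [8];  common shape = (4, 3, 1, 1)

Row-insert the values π_1, π_2, … into P one at a time, bumping the leftmost entry strictly greater than the inserted value down to the next row. The recording tableau Q records, in position (i, j), the step at which that cell was added to P.
  Insert 2 (step 1): P = [2];  Q = [1]
  Insert 4 (step 2): P = [2, 4];  Q = [1, 2]
  Insert 5 (step 3): P = [2, 4, 5];  Q = [1, 2, 3]
  Insert 9 (step 4): P = [2, 4, 5, 9];  Q = [1, 2, 3, 4]
  Insert 8 (step 5): P = [2, 4, 5, 8] / [9];  Q = [1, 2, 3, 4] / [5]
  Insert 1 (step 6): P = [1, 4, 5, 8] / [2] / [9];  Q = [1, 2, 3, 4] / [5] / [6]
  Insert 7 (step 7): P = [1, 4, 5, 7] / [2, 8] / [9];  Q = [1, 2, 3, 4] / [5, 7] / [6]
  Insert 3 (step 8): P = [1, 3, 5, 7] / [2, 4] / [8] / [9];  Q = [1, 2, 3, 4] / [5, 7] / [6] / [8]
  Insert 6 (step 9): P = [1, 3, 5, 6] / [2, 4, 7] / [8] / [9];  Q = [1, 2, 3, 4] / [5, 7, 9] / [6] / [8]
Final shape: (4, 3, 1, 1).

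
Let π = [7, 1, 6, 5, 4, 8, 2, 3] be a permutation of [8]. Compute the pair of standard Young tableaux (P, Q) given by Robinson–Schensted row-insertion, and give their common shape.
P = [1, 2, 3] / [4, 8] / [5] / [6] / [7];  Q = [1, 3, 6] / [2, 8] / [4] / [5] / [7];  common shape = (3, 2, 1, 1, 1)

Row-insert the values π_1, π_2, … into P one at a time, bumping the leftmost entry strictly greater than the inserted value down to the next row. The recording tableau Q records, in position (i, j), the step at which that cell was added to P.
  Insert 7 (step 1): P = [7];  Q = [1]
  Insert 1 (step 2): P = [1] / [7];  Q = [1] / [2]
  Insert 6 (step 3): P = [1, 6] / [7];  Q = [1, 3] / [2]
  Insert 5 (step 4): P = [1, 5] / [6] / [7];  Q = [1, 3] / [2] / [4]
  Insert 4 (step 5): P = [1, 4] / [5] / [6] / [7];  Q = [1, 3] / [2] / [4] / [5]
  Insert 8 (step 6): P = [1, 4, 8] / [5] / [6] / [7];  Q = [1, 3, 6] / [2] / [4] / [5]
  Insert 2 (step 7): P = [1, 2, 8] / [4] / [5] / [6] / [7];  Q = [1, 3, 6] / [2] / [4] / [5] / [7]
  Insert 3 (step 8): P = [1, 2, 3] / [4, 8] / [5] / [6] / [7];  Q = [1, 3, 6] / [2, 8] / [4] / [5] / [7]
Final shape: (3, 2, 1, 1, 1).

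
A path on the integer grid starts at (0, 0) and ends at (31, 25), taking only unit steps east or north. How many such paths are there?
Number of paths = 5574440580220512

A monotone lattice path from (0, 0) to (31, 25) consists of 31 east steps and 25 north steps in some order, so it is determined by which 31 of the 56 steps are east. The count is C(56, 31) = 5574440580220512.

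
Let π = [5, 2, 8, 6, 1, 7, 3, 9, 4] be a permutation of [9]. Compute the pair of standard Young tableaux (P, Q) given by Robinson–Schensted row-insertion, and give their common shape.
P = [1, 3, 4, 9] / [2, 6, 7] / [5, 8];  Q = [1, 3, 6, 8] / [2, 4, 9] / [5, 7];  common shape = (4, 3, 2)

Row-insert the values π_1, π_2, … into P one at a time, bumping the leftmost entry strictly greater than the inserted value down to the next row. The recording tableau Q records, in position (i, j), the step at which that cell was added to P.
  Insert 5 (step 1): P = [5];  Q = [1]
  Insert 2 (step 2): P = [2] / [5];  Q = [1] / [2]
  Insert 8 (step 3): P = [2, 8] / [5];  Q = [1, 3] / [2]
  Insert 6 (step 4): P = [2, 6] / [5, 8];  Q = [1, 3] / [2, 4]
  Insert 1 (step 5): P = [1, 6] / [2, 8] / [5];  Q = [1, 3] / [2, 4] / [5]
  Insert 7 (step 6): P = [1, 6, 7] / [2, 8] / [5];  Q = [1, 3, 6] / [2, 4] / [5]
  Insert 3 (step 7): P = [1, 3, 7] / [2, 6] / [5, 8];  Q = [1, 3, 6] / [2, 4] / [5, 7]
  Insert 9 (step 8): P = [1, 3, 7, 9] / [2, 6] / [5, 8];  Q = [1, 3, 6, 8] / [2, 4] / [5, 7]
  Insert 4 (step 9): P = [1, 3, 4, 9] / [2, 6, 7] / [5, 8];  Q = [1, 3, 6, 8] / [2, 4, 9] / [5, 7]
Final shape: (4, 3, 2).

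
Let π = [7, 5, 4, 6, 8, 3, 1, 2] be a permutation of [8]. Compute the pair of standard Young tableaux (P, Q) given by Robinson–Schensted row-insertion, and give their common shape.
P = [1, 2, 8] / [3, 6] / [4] / [5] / [7];  Q = [1, 4, 5] / [2, 8] / [3] / [6] / [7];  common shape = (3, 2, 1, 1, 1)

Row-insert the values π_1, π_2, … into P one at a time, bumping the leftmost entry strictly greater than the inserted value down to the next row. The recording tableau Q records, in position (i, j), the step at which that cell was added to P.
  Insert 7 (step 1): P = [7];  Q = [1]
  Insert 5 (step 2): P = [5] / [7];  Q = [1] / [2]
  Insert 4 (step 3): P = [4] / [5] / [7];  Q = [1] / [2] / [3]
  Insert 6 (step 4): P = [4, 6] / [5] / [7];  Q = [1, 4] / [2] / [3]
  Insert 8 (step 5): P = [4, 6, 8] / [5] / [7];  Q = [1, 4, 5] / [2] / [3]
  Insert 3 (step 6): P = [3, 6, 8] / [4] / [5] / [7];  Q = [1, 4, 5] / [2] / [3] / [6]
  Insert 1 (step 7): P = [1, 6, 8] / [3] / [4] / [5] / [7];  Q = [1, 4, 5] / [2] / [3] / [6] / [7]
  Insert 2 (step 8): P = [1, 2, 8] / [3, 6] / [4] / [5] / [7];  Q = [1, 4, 5] / [2, 8] / [3] / [6] / [7]
Final shape: (3, 2, 1, 1, 1).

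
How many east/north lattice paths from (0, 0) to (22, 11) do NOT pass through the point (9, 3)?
Number of paths = 148768920

Total paths from (0, 0) to (22, 11): C(33, 22) = 193536720. Paths through (9, 3): (paths (0, 0) → (9, 3)) × (paths (9, 3) → (22, 11)) = C(12, 9) · C(21, 13) = 220 · 203490 = 44767800. Avoidance count = 193536720 − 44767800 = 148768920.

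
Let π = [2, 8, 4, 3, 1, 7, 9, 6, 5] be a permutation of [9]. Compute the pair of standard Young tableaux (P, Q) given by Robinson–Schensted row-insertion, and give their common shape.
P = [1, 3, 5, 9] / [2, 6] / [4, 7] / [8];  Q = [1, 2, 6, 7] / [3, 8] / [4, 9] / [5];  common shape = (4, 2, 2, 1)

Row-insert the values π_1, π_2, … into P one at a time, bumping the leftmost entry strictly greater than the inserted value down to the next row. The recording tableau Q records, in position (i, j), the step at which that cell was added to P.
  Insert 2 (step 1): P = [2];  Q = [1]
  Insert 8 (step 2): P = [2, 8];  Q = [1, 2]
  Insert 4 (step 3): P = [2, 4] / [8];  Q = [1, 2] / [3]
  Insert 3 (step 4): P = [2, 3] / [4] / [8];  Q = [1, 2] / [3] / [4]
  Insert 1 (step 5): P = [1, 3] / [2] / [4] / [8];  Q = [1, 2] / [3] / [4] / [5]
  Insert 7 (step 6): P = [1, 3, 7] / [2] / [4] / [8];  Q = [1, 2, 6] / [3] / [4] / [5]
  Insert 9 (step 7): P = [1, 3, 7, 9] / [2] / [4] / [8];  Q = [1, 2, 6, 7] / [3] / [4] / [5]
  Insert 6 (step 8): P = [1, 3, 6, 9] / [2, 7] / [4] / [8];  Q = [1, 2, 6, 7] / [3, 8] / [4] / [5]
  Insert 5 (step 9): P = [1, 3, 5, 9] / [2, 6] / [4, 7] / [8];  Q = [1, 2, 6, 7] / [3, 8] / [4, 9] / [5]
Final shape: (4, 2, 2, 1).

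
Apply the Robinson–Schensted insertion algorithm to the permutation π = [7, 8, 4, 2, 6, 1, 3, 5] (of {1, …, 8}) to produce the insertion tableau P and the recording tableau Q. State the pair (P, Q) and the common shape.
P = [1, 3, 5] / [2, 6] / [4, 8] / [7];  Q = [1, 2, 8] / [3, 5] / [4, 7] / [6];  common shape = (3, 2, 2, 1)

Row-insert the values π_1, π_2, … into P one at a time, bumping the leftmost entry strictly greater than the inserted value down to the next row. The recording tableau Q records, in position (i, j), the step at which that cell was added to P.
  Insert 7 (step 1): P = [7];  Q = [1]
  Insert 8 (step 2): P = [7, 8];  Q = [1, 2]
  Insert 4 (step 3): P = [4, 8] / [7];  Q = [1, 2] / [3]
  Insert 2 (step 4): P = [2, 8] / [4] / [7];  Q = [1, 2] / [3] / [4]
  Insert 6 (step 5): P = [2, 6] / [4, 8] / [7];  Q = [1, 2] / [3, 5] / [4]
  Insert 1 (step 6): P = [1, 6] / [2, 8] / [4] / [7];  Q = [1, 2] / [3, 5] / [4] / [6]
  Insert 3 (step 7): P = [1, 3] / [2, 6] / [4, 8] / [7];  Q = [1, 2] / [3, 5] / [4, 7] / [6]
  Insert 5 (step 8): P = [1, 3, 5] / [2, 6] / [4, 8] / [7];  Q = [1, 2, 8] / [3, 5] / [4, 7] / [6]
Final shape: (3, 2, 2, 1).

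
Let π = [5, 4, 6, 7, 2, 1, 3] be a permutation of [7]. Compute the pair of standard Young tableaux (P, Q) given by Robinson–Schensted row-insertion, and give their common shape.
P = [1, 3, 7] / [2, 6] / [4] / [5];  Q = [1, 3, 4] / [2, 7] / [5] / [6];  common shape = (3, 2, 1, 1)

Row-insert the values π_1, π_2, … into P one at a time, bumping the leftmost entry strictly greater than the inserted value down to the next row. The recording tableau Q records, in position (i, j), the step at which that cell was added to P.
  Insert 5 (step 1): P = [5];  Q = [1]
  Insert 4 (step 2): P = [4] / [5];  Q = [1] / [2]
  Insert 6 (step 3): P = [4, 6] / [5];  Q = [1, 3] / [2]
  Insert 7 (step 4): P = [4, 6, 7] / [5];  Q = [1, 3, 4] / [2]
  Insert 2 (step 5): P = [2, 6, 7] / [4] / [5];  Q = [1, 3, 4] / [2] / [5]
  Insert 1 (step 6): P = [1, 6, 7] / [2] / [4] / [5];  Q = [1, 3, 4] / [2] / [5] / [6]
  Insert 3 (step 7): P = [1, 3, 7] / [2, 6] / [4] / [5];  Q = [1, 3, 4] / [2, 7] / [5] / [6]
Final shape: (3, 2, 1, 1).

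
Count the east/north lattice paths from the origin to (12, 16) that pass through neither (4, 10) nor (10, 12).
Number of paths = 18136482

Inclusion–exclusion. Total paths: C(28, 12) = 30421755. Through P₁: C(14, 4)·C(14, 8) = 3006003. Through P₂: C(22, 10)·C(6, 2) = 9699690. Since P₁ is strictly southwest of P₂, a monotone path through both must visit P₁ then P₂; paths through both = C(14, 4)·C(8, 6)·C(6, 2) = 420420. Avoid both = 30421755 − 3006003 − 9699690 + 420420 = 18136482.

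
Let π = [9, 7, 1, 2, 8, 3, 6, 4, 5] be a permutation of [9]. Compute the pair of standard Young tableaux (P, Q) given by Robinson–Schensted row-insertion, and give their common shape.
P = [1, 2, 3, 4, 5] / [6, 8] / [7] / [9];  Q = [1, 4, 5, 7, 9] / [2, 6] / [3] / [8];  common shape = (5, 2, 1, 1)

Row-insert the values π_1, π_2, … into P one at a time, bumping the leftmost entry strictly greater than the inserted value down to the next row. The recording tableau Q records, in position (i, j), the step at which that cell was added to P.
  Insert 9 (step 1): P = [9];  Q = [1]
  Insert 7 (step 2): P = [7] / [9];  Q = [1] / [2]
  Insert 1 (step 3): P = [1] / [7] / [9];  Q = [1] / [2] / [3]
  Insert 2 (step 4): P = [1, 2] / [7] / [9];  Q = [1, 4] / [2] / [3]
  Insert 8 (step 5): P = [1, 2, 8] / [7] / [9];  Q = [1, 4, 5] / [2] / [3]
  Insert 3 (step 6): P = [1, 2, 3] / [7, 8] / [9];  Q = [1, 4, 5] / [2, 6] / [3]
  Insert 6 (step 7): P = [1, 2, 3, 6] / [7, 8] / [9];  Q = [1, 4, 5, 7] / [2, 6] / [3]
  Insert 4 (step 8): P = [1, 2, 3, 4] / [6, 8] / [7] / [9];  Q = [1, 4, 5, 7] / [2, 6] / [3] / [8]
  Insert 5 (step 9): P = [1, 2, 3, 4, 5] / [6, 8] / [7] / [9];  Q = [1, 4, 5, 7, 9] / [2, 6] / [3] / [8]
Final shape: (5, 2, 1, 1).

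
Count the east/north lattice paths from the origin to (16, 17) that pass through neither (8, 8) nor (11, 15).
Number of paths = 724116450

Inclusion–exclusion. Total paths: C(33, 16) = 1166803110. Through P₁: C(16, 8)·C(17, 8) = 312869700. Through P₂: C(26, 11)·C(7, 5) = 162249360. Since P₁ is strictly southwest of P₂, a monotone path through both must visit P₁ then P₂; paths through both = C(16, 8)·C(10, 3)·C(7, 5) = 32432400. Avoid both = 1166803110 − 312869700 − 162249360 + 32432400 = 724116450.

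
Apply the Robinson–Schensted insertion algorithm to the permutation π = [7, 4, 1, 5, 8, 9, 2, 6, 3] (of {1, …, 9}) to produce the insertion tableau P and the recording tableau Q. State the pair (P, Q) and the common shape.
P = [1, 2, 3, 9] / [4, 5, 6] / [7, 8];  Q = [1, 4, 5, 6] / [2, 7, 8] / [3, 9];  common shape = (4, 3, 2)

Row-insert the values π_1, π_2, … into P one at a time, bumping the leftmost entry strictly greater than the inserted value down to the next row. The recording tableau Q records, in position (i, j), the step at which that cell was added to P.
  Insert 7 (step 1): P = [7];  Q = [1]
  Insert 4 (step 2): P = [4] / [7];  Q = [1] / [2]
  Insert 1 (step 3): P = [1] / [4] / [7];  Q = [1] / [2] / [3]
  Insert 5 (step 4): P = [1, 5] / [4] / [7];  Q = [1, 4] / [2] / [3]
  Insert 8 (step 5): P = [1, 5, 8] / [4] / [7];  Q = [1, 4, 5] / [2] / [3]
  Insert 9 (step 6): P = [1, 5, 8, 9] / [4] / [7];  Q = [1, 4, 5, 6] / [2] / [3]
  Insert 2 (step 7): P = [1, 2, 8, 9] / [4, 5] / [7];  Q = [1, 4, 5, 6] / [2, 7] / [3]
  Insert 6 (step 8): P = [1, 2, 6, 9] / [4, 5, 8] / [7];  Q = [1, 4, 5, 6] / [2, 7, 8] / [3]
  Insert 3 (step 9): P = [1, 2, 3, 9] / [4, 5, 6] / [7, 8];  Q = [1, 4, 5, 6] / [2, 7, 8] / [3, 9]
Final shape: (4, 3, 2).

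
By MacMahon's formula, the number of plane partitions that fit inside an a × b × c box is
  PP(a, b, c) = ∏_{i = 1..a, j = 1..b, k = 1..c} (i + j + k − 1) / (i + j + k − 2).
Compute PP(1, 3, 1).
PP(1, 3, 1) = 4

Evaluate the triple product over i = 1..1, j = 1..3, k = 1..1. The factors are (2/1) · (3/2) · (4/3). The numerators and denominators telescope so the product is an integer; carrying out the multiplication exactly gives PP(1, 3, 1) = 4.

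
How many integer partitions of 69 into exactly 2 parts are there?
p(69, 2 parts) = 34

Partitions of n into exactly k parts are in bijection with partitions of n − k into at most k parts (subtract 1 from each part). So p(69, exactly 2) = p(67, parts ≤ 2). Computing via the recurrence p(m, j) = p(m, j−1) + p(m−j, j) gives 34.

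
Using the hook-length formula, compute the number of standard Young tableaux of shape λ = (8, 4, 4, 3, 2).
# SYT of shape (8, 4, 4, 3, 2) = 352716000

Hook-length formula: f^λ = n! / Π hook(c), product over all cells c of the Young diagram. For λ = (8, 4, 4, 3, 2), n = 21 boxes. Hook lengths by row (left-to-right, top-to-bottom): [12, 11, 9, 7, 4, 3, 2, 1]; [7, 6, 4, 2]; [6, 5, 3, 1]; [4, 3, 1]; [2, 1]. Product of hooks = 144850083840. So f^λ = 21! / 144850083840 = 51090942171709440000 / 144850083840 = 352716000.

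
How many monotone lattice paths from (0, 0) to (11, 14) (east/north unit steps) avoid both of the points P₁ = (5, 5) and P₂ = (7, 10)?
Number of paths = 2205220

Inclusion–exclusion. Total paths: C(25, 11) = 4457400. Through P₁: C(10, 5)·C(15, 6) = 1261260. Through P₂: C(17, 7)·C(8, 4) = 1361360. Since P₁ is strictly southwest of P₂, a monotone path through both must visit P₁ then P₂; paths through both = C(10, 5)·C(7, 2)·C(8, 4) = 370440. Avoid both = 4457400 − 1261260 − 1361360 + 370440 = 2205220.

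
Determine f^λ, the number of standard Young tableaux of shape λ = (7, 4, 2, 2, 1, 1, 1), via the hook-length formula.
# SYT of shape (7, 4, 2, 2, 1, 1, 1) = 9382912

Hook-length formula: f^λ = n! / Π hook(c), product over all cells c of the Young diagram. For λ = (7, 4, 2, 2, 1, 1, 1), n = 18 boxes. Hook lengths by row (left-to-right, top-to-bottom): [13, 9, 6, 5, 3, 2, 1]; [9, 5, 2, 1]; [6, 2]; [5, 1]; [3]; [2]; [1]. Product of hooks = 682344000. So f^λ = 18! / 682344000 = 6402373705728000 / 682344000 = 9382912.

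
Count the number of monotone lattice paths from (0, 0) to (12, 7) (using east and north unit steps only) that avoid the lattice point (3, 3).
Number of paths = 36088

Total paths from (0, 0) to (12, 7): C(19, 12) = 50388. Paths through (3, 3): (paths (0, 0) → (3, 3)) × (paths (3, 3) → (12, 7)) = C(6, 3) · C(13, 9) = 20 · 715 = 14300. Avoidance count = 50388 − 14300 = 36088.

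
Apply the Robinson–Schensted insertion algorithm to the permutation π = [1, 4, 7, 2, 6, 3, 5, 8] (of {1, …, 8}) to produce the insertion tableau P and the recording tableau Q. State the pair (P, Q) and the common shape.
P = [1, 2, 3, 5, 8] / [4, 6] / [7];  Q = [1, 2, 3, 7, 8] / [4, 5] / [6];  common shape = (5, 2, 1)

Row-insert the values π_1, π_2, … into P one at a time, bumping the leftmost entry strictly greater than the inserted value down to the next row. The recording tableau Q records, in position (i, j), the step at which that cell was added to P.
  Insert 1 (step 1): P = [1];  Q = [1]
  Insert 4 (step 2): P = [1, 4];  Q = [1, 2]
  Insert 7 (step 3): P = [1, 4, 7];  Q = [1, 2, 3]
  Insert 2 (step 4): P = [1, 2, 7] / [4];  Q = [1, 2, 3] / [4]
  Insert 6 (step 5): P = [1, 2, 6] / [4, 7];  Q = [1, 2, 3] / [4, 5]
  Insert 3 (step 6): P = [1, 2, 3] / [4, 6] / [7];  Q = [1, 2, 3] / [4, 5] / [6]
  Insert 5 (step 7): P = [1, 2, 3, 5] / [4, 6] / [7];  Q = [1, 2, 3, 7] / [4, 5] / [6]
  Insert 8 (step 8): P = [1, 2, 3, 5, 8] / [4, 6] / [7];  Q = [1, 2, 3, 7, 8] / [4, 5] / [6]
Final shape: (5, 2, 1).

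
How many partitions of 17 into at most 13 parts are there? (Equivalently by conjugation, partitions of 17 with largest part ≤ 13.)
p(17, parts ≤ 13) = 290

Use the recurrence p(n, m) = p(n, m−1) + p(n−m, m): either the largest part is < m (count p(n, m−1)) or the largest part is exactly m (remove one copy of m, count p(n−m, m)). With p(0, ·) = 1 this gives p(17, parts ≤ 13) = 290. (By conjugating Young diagrams, this also counts partitions of 17 into at most 13 parts.)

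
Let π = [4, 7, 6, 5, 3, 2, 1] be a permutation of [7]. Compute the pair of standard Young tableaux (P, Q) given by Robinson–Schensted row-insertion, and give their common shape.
P = [1, 5] / [2] / [3] / [4] / [6] / [7];  Q = [1, 2] / [3] / [4] / [5] / [6] / [7];  common shape = (2, 1, 1, 1, 1, 1)

Row-insert the values π_1, π_2, … into P one at a time, bumping the leftmost entry strictly greater than the inserted value down to the next row. The recording tableau Q records, in position (i, j), the step at which that cell was added to P.
  Insert 4 (step 1): P = [4];  Q = [1]
  Insert 7 (step 2): P = [4, 7];  Q = [1, 2]
  Insert 6 (step 3): P = [4, 6] / [7];  Q = [1, 2] / [3]
  Insert 5 (step 4): P = [4, 5] / [6] / [7];  Q = [1, 2] / [3] / [4]
  Insert 3 (step 5): P = [3, 5] / [4] / [6] / [7];  Q = [1, 2] / [3] / [4] / [5]
  Insert 2 (step 6): P = [2, 5] / [3] / [4] / [6] / [7];  Q = [1, 2] / [3] / [4] / [5] / [6]
  Insert 1 (step 7): P = [1, 5] / [2] / [3] / [4] / [6] / [7];  Q = [1, 2] / [3] / [4] / [5] / [6] / [7]
Final shape: (2, 1, 1, 1, 1, 1).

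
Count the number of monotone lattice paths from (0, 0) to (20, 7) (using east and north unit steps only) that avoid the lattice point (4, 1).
Number of paths = 514965

Total paths from (0, 0) to (20, 7): C(27, 20) = 888030. Paths through (4, 1): (paths (0, 0) → (4, 1)) × (paths (4, 1) → (20, 7)) = C(5, 4) · C(22, 16) = 5 · 74613 = 373065. Avoidance count = 888030 − 373065 = 514965.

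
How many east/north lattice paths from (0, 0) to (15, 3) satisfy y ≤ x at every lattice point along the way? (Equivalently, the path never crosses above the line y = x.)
Number of paths = 663

By the reflection principle (André's argument), the number of monotone paths to (15, 3) with n ≤ m that never go above y = x is C(18, 15) − C(18, 16) = 816 − 153 = 663.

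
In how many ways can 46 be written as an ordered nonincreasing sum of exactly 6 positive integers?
p(46, 6 parts) = 3692

Partitions of n into exactly k parts are in bijection with partitions of n − k into at most k parts (subtract 1 from each part). So p(46, exactly 6) = p(40, parts ≤ 6). Computing via the recurrence p(m, j) = p(m, j−1) + p(m−j, j) gives 3692.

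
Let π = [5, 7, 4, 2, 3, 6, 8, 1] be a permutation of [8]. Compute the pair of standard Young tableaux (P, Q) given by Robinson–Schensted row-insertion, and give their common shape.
P = [1, 3, 6, 8] / [2, 7] / [4] / [5];  Q = [1, 2, 6, 7] / [3, 5] / [4] / [8];  common shape = (4, 2, 1, 1)

Row-insert the values π_1, π_2, … into P one at a time, bumping the leftmost entry strictly greater than the inserted value down to the next row. The recording tableau Q records, in position (i, j), the step at which that cell was added to P.
  Insert 5 (step 1): P = [5];  Q = [1]
  Insert 7 (step 2): P = [5, 7];  Q = [1, 2]
  Insert 4 (step 3): P = [4, 7] / [5];  Q = [1, 2] / [3]
  Insert 2 (step 4): P = [2, 7] / [4] / [5];  Q = [1, 2] / [3] / [4]
  Insert 3 (step 5): P = [2, 3] / [4, 7] / [5];  Q = [1, 2] / [3, 5] / [4]
  Insert 6 (step 6): P = [2, 3, 6] / [4, 7] / [5];  Q = [1, 2, 6] / [3, 5] / [4]
  Insert 8 (step 7): P = [2, 3, 6, 8] / [4, 7] / [5];  Q = [1, 2, 6, 7] / [3, 5] / [4]
  Insert 1 (step 8): P = [1, 3, 6, 8] / [2, 7] / [4] / [5];  Q = [1, 2, 6, 7] / [3, 5] / [4] / [8]
Final shape: (4, 2, 1, 1).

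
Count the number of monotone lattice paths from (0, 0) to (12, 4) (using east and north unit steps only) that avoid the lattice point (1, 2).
Number of paths = 1586

Total paths from (0, 0) to (12, 4): C(16, 12) = 1820. Paths through (1, 2): (paths (0, 0) → (1, 2)) × (paths (1, 2) → (12, 4)) = C(3, 1) · C(13, 11) = 3 · 78 = 234. Avoidance count = 1820 − 234 = 1586.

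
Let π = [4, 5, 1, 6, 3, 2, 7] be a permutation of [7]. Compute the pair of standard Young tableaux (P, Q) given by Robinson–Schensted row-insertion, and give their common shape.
P = [1, 2, 6, 7] / [3, 5] / [4];  Q = [1, 2, 4, 7] / [3, 5] / [6];  common shape = (4, 2, 1)

Row-insert the values π_1, π_2, … into P one at a time, bumping the leftmost entry strictly greater than the inserted value down to the next row. The recording tableau Q records, in position (i, j), the step at which that cell was added to P.
  Insert 4 (step 1): P = [4];  Q = [1]
  Insert 5 (step 2): P = [4, 5];  Q = [1, 2]
  Insert 1 (step 3): P = [1, 5] / [4];  Q = [1, 2] / [3]
  Insert 6 (step 4): P = [1, 5, 6] / [4];  Q = [1, 2, 4] / [3]
  Insert 3 (step 5): P = [1, 3, 6] / [4, 5];  Q = [1, 2, 4] / [3, 5]
  Insert 2 (step 6): P = [1, 2, 6] / [3, 5] / [4];  Q = [1, 2, 4] / [3, 5] / [6]
  Insert 7 (step 7): P = [1, 2, 6, 7] / [3, 5] / [4];  Q = [1, 2, 4, 7] / [3, 5] / [6]
Final shape: (4, 2, 1).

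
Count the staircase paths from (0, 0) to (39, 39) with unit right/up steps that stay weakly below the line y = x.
C_39 = 680425371729975800390

These NE paths below the diagonal are counted by the Catalan number C_n = (1/(n + 1)) · C(2n, n). For n = 39: C_39 = (1/40) · C(78, 39) = 27217014869199032015600/40 = 680425371729975800390.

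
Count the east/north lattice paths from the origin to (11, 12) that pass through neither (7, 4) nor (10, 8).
Number of paths = 1027688

Inclusion–exclusion. Total paths: C(23, 11) = 1352078. Through P₁: C(11, 7)·C(12, 4) = 163350. Through P₂: C(18, 10)·C(5, 1) = 218790. Since P₁ is strictly southwest of P₂, a monotone path through both must visit P₁ then P₂; paths through both = C(11, 7)·C(7, 3)·C(5, 1) = 57750. Avoid both = 1352078 − 163350 − 218790 + 57750 = 1027688.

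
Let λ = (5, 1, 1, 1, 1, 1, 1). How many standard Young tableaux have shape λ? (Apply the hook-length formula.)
# SYT of shape (5, 1, 1, 1, 1, 1, 1) = 210

Hook-length formula: f^λ = n! / Π hook(c), product over all cells c of the Young diagram. For λ = (5, 1, 1, 1, 1, 1, 1), n = 11 boxes. Hook lengths by row (left-to-right, top-to-bottom): [11, 4, 3, 2, 1]; [6]; [5]; [4]; [3]; [2]; [1]. Product of hooks = 190080. So f^λ = 11! / 190080 = 39916800 / 190080 = 210.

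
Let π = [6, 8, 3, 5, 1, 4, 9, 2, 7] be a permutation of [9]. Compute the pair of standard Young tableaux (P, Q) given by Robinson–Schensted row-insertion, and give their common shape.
P = [1, 2, 7] / [3, 4, 9] / [5, 8] / [6];  Q = [1, 2, 7] / [3, 4, 9] / [5, 6] / [8];  common shape = (3, 3, 2, 1)

Row-insert the values π_1, π_2, … into P one at a time, bumping the leftmost entry strictly greater than the inserted value down to the next row. The recording tableau Q records, in position (i, j), the step at which that cell was added to P.
  Insert 6 (step 1): P = [6];  Q = [1]
  Insert 8 (step 2): P = [6, 8];  Q = [1, 2]
  Insert 3 (step 3): P = [3, 8] / [6];  Q = [1, 2] / [3]
  Insert 5 (step 4): P = [3, 5] / [6, 8];  Q = [1, 2] / [3, 4]
  Insert 1 (step 5): P = [1, 5] / [3, 8] / [6];  Q = [1, 2] / [3, 4] / [5]
  Insert 4 (step 6): P = [1, 4] / [3, 5] / [6, 8];  Q = [1, 2] / [3, 4] / [5, 6]
  Insert 9 (step 7): P = [1, 4, 9] / [3, 5] / [6, 8];  Q = [1, 2, 7] / [3, 4] / [5, 6]
  Insert 2 (step 8): P = [1, 2, 9] / [3, 4] / [5, 8] / [6];  Q = [1, 2, 7] / [3, 4] / [5, 6] / [8]
  Insert 7 (step 9): P = [1, 2, 7] / [3, 4, 9] / [5, 8] / [6];  Q = [1, 2, 7] / [3, 4, 9] / [5, 6] / [8]
Final shape: (3, 3, 2, 1).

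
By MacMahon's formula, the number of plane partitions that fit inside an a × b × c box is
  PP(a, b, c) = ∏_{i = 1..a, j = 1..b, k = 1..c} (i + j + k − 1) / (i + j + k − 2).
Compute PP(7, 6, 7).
PP(7, 6, 7) = 872299918503728

Evaluate the triple product over i = 1..7, j = 1..6, k = 1..7. The factors are (2/1) · (3/2) · (4/3) · (5/4) · (6/5) · (7/6) · (8/7) · (3/2) · … (294 factors total). The numerators and denominators telescope so the product is an integer; carrying out the multiplication exactly gives PP(7, 6, 7) = 872299918503728.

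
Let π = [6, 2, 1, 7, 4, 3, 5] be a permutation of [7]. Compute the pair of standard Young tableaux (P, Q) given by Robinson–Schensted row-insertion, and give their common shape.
P = [1, 3, 5] / [2, 4] / [6, 7];  Q = [1, 4, 7] / [2, 5] / [3, 6];  common shape = (3, 2, 2)

Row-insert the values π_1, π_2, … into P one at a time, bumping the leftmost entry strictly greater than the inserted value down to the next row. The recording tableau Q records, in position (i, j), the step at which that cell was added to P.
  Insert 6 (step 1): P = [6];  Q = [1]
  Insert 2 (step 2): P = [2] / [6];  Q = [1] / [2]
  Insert 1 (step 3): P = [1] / [2] / [6];  Q = [1] / [2] / [3]
  Insert 7 (step 4): P = [1, 7] / [2] / [6];  Q = [1, 4] / [2] / [3]
  Insert 4 (step 5): P = [1, 4] / [2, 7] / [6];  Q = [1, 4] / [2, 5] / [3]
  Insert 3 (step 6): P = [1, 3] / [2, 4] / [6, 7];  Q = [1, 4] / [2, 5] / [3, 6]
  Insert 5 (step 7): P = [1, 3, 5] / [2, 4] / [6, 7];  Q = [1, 4, 7] / [2, 5] / [3, 6]
Final shape: (3, 2, 2).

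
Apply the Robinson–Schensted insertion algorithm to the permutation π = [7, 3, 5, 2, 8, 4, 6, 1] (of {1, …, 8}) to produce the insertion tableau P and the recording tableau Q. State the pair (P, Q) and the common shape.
P = [1, 4, 6] / [2, 5, 8] / [3] / [7];  Q = [1, 3, 5] / [2, 6, 7] / [4] / [8];  common shape = (3, 3, 1, 1)

Row-insert the values π_1, π_2, … into P one at a time, bumping the leftmost entry strictly greater than the inserted value down to the next row. The recording tableau Q records, in position (i, j), the step at which that cell was added to P.
  Insert 7 (step 1): P = [7];  Q = [1]
  Insert 3 (step 2): P = [3] / [7];  Q = [1] / [2]
  Insert 5 (step 3): P = [3, 5] / [7];  Q = [1, 3] / [2]
  Insert 2 (step 4): P = [2, 5] / [3] / [7];  Q = [1, 3] / [2] / [4]
  Insert 8 (step 5): P = [2, 5, 8] / [3] / [7];  Q = [1, 3, 5] / [2] / [4]
  Insert 4 (step 6): P = [2, 4, 8] / [3, 5] / [7];  Q = [1, 3, 5] / [2, 6] / [4]
  Insert 6 (step 7): P = [2, 4, 6] / [3, 5, 8] / [7];  Q = [1, 3, 5] / [2, 6, 7] / [4]
  Insert 1 (step 8): P = [1, 4, 6] / [2, 5, 8] / [3] / [7];  Q = [1, 3, 5] / [2, 6, 7] / [4] / [8]
Final shape: (3, 3, 1, 1).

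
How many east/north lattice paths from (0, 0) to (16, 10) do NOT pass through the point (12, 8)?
Number of paths = 3422185

Total paths from (0, 0) to (16, 10): C(26, 16) = 5311735. Paths through (12, 8): (paths (0, 0) → (12, 8)) × (paths (12, 8) → (16, 10)) = C(20, 12) · C(6, 4) = 125970 · 15 = 1889550. Avoidance count = 5311735 − 1889550 = 3422185.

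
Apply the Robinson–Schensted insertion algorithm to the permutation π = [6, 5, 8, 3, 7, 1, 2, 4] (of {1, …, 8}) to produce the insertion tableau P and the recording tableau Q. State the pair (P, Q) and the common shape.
P = [1, 2, 4] / [3, 7] / [5, 8] / [6];  Q = [1, 3, 8] / [2, 5] / [4, 7] / [6];  common shape = (3, 2, 2, 1)

Row-insert the values π_1, π_2, … into P one at a time, bumping the leftmost entry strictly greater than the inserted value down to the next row. The recording tableau Q records, in position (i, j), the step at which that cell was added to P.
  Insert 6 (step 1): P = [6];  Q = [1]
  Insert 5 (step 2): P = [5] / [6];  Q = [1] / [2]
  Insert 8 (step 3): P = [5, 8] / [6];  Q = [1, 3] / [2]
  Insert 3 (step 4): P = [3, 8] / [5] / [6];  Q = [1, 3] / [2] / [4]
  Insert 7 (step 5): P = [3, 7] / [5, 8] / [6];  Q = [1, 3] / [2, 5] / [4]
  Insert 1 (step 6): P = [1, 7] / [3, 8] / [5] / [6];  Q = [1, 3] / [2, 5] / [4] / [6]
  Insert 2 (step 7): P = [1, 2] / [3, 7] / [5, 8] / [6];  Q = [1, 3] / [2, 5] / [4, 7] / [6]
  Insert 4 (step 8): P = [1, 2, 4] / [3, 7] / [5, 8] / [6];  Q = [1, 3, 8] / [2, 5] / [4, 7] / [6]
Final shape: (3, 2, 2, 1).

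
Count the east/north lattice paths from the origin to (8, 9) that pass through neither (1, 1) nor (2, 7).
Number of paths = 10824

Inclusion–exclusion. Total paths: C(17, 8) = 24310. Through P₁: C(2, 1)·C(15, 7) = 12870. Through P₂: C(9, 2)·C(8, 6) = 1008. Since P₁ is strictly southwest of P₂, a monotone path through both must visit P₁ then P₂; paths through both = C(2, 1)·C(7, 1)·C(8, 6) = 392. Avoid both = 24310 − 12870 − 1008 + 392 = 10824.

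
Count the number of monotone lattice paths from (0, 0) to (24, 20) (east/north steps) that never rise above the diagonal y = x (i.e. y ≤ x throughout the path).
Number of paths = 352207870014

By the reflection principle (André's argument), the number of monotone paths to (24, 20) with n ≤ m that never go above y = x is C(44, 24) − C(44, 25) = 1761039350070 − 1408831480056 = 352207870014.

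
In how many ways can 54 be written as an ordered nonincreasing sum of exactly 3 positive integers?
p(54, 3 parts) = 243

Partitions of n into exactly k parts are in bijection with partitions of n − k into at most k parts (subtract 1 from each part). So p(54, exactly 3) = p(51, parts ≤ 3). Computing via the recurrence p(m, j) = p(m, j−1) + p(m−j, j) gives 243.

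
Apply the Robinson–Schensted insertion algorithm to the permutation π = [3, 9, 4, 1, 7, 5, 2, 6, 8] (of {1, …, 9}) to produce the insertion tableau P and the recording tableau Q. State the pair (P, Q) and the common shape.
P = [1, 2, 5, 6, 8] / [3, 4] / [7] / [9];  Q = [1, 2, 5, 8, 9] / [3, 6] / [4] / [7];  common shape = (5, 2, 1, 1)

Row-insert the values π_1, π_2, … into P one at a time, bumping the leftmost entry strictly greater than the inserted value down to the next row. The recording tableau Q records, in position (i, j), the step at which that cell was added to P.
  Insert 3 (step 1): P = [3];  Q = [1]
  Insert 9 (step 2): P = [3, 9];  Q = [1, 2]
  Insert 4 (step 3): P = [3, 4] / [9];  Q = [1, 2] / [3]
  Insert 1 (step 4): P = [1, 4] / [3] / [9];  Q = [1, 2] / [3] / [4]
  Insert 7 (step 5): P = [1, 4, 7] / [3] / [9];  Q = [1, 2, 5] / [3] / [4]
  Insert 5 (step 6): P = [1, 4, 5] / [3, 7] / [9];  Q = [1, 2, 5] / [3, 6] / [4]
  Insert 2 (step 7): P = [1, 2, 5] / [3, 4] / [7] / [9];  Q = [1, 2, 5] / [3, 6] / [4] / [7]
  Insert 6 (step 8): P = [1, 2, 5, 6] / [3, 4] / [7] / [9];  Q = [1, 2, 5, 8] / [3, 6] / [4] / [7]
  Insert 8 (step 9): P = [1, 2, 5, 6, 8] / [3, 4] / [7] / [9];  Q = [1, 2, 5, 8, 9] / [3, 6] / [4] / [7]
Final shape: (5, 2, 1, 1).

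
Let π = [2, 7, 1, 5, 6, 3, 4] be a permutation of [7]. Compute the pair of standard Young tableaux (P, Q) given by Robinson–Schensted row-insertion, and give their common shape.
P = [1, 3, 4] / [2, 5, 6] / [7];  Q = [1, 2, 5] / [3, 4, 7] / [6];  common shape = (3, 3, 1)

Row-insert the values π_1, π_2, … into P one at a time, bumping the leftmost entry strictly greater than the inserted value down to the next row. The recording tableau Q records, in position (i, j), the step at which that cell was added to P.
  Insert 2 (step 1): P = [2];  Q = [1]
  Insert 7 (step 2): P = [2, 7];  Q = [1, 2]
  Insert 1 (step 3): P = [1, 7] / [2];  Q = [1, 2] / [3]
  Insert 5 (step 4): P = [1, 5] / [2, 7];  Q = [1, 2] / [3, 4]
  Insert 6 (step 5): P = [1, 5, 6] / [2, 7];  Q = [1, 2, 5] / [3, 4]
  Insert 3 (step 6): P = [1, 3, 6] / [2, 5] / [7];  Q = [1, 2, 5] / [3, 4] / [6]
  Insert 4 (step 7): P = [1, 3, 4] / [2, 5, 6] / [7];  Q = [1, 2, 5] / [3, 4, 7] / [6]
Final shape: (3, 3, 1).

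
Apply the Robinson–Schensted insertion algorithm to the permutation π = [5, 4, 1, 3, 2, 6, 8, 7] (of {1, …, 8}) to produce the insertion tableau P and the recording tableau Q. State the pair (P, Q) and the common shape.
P = [1, 2, 6, 7] / [3, 8] / [4] / [5];  Q = [1, 4, 6, 7] / [2, 8] / [3] / [5];  common shape = (4, 2, 1, 1)

Row-insert the values π_1, π_2, … into P one at a time, bumping the leftmost entry strictly greater than the inserted value down to the next row. The recording tableau Q records, in position (i, j), the step at which that cell was added to P.
  Insert 5 (step 1): P = [5];  Q = [1]
  Insert 4 (step 2): P = [4] / [5];  Q = [1] / [2]
  Insert 1 (step 3): P = [1] / [4] / [5];  Q = [1] / [2] / [3]
  Insert 3 (step 4): P = [1, 3] / [4] / [5];  Q = [1, 4] / [2] / [3]
  Insert 2 (step 5): P = [1, 2] / [3] / [4] / [5];  Q = [1, 4] / [2] / [3] / [5]
  Insert 6 (step 6): P = [1, 2, 6] / [3] / [4] / [5];  Q = [1, 4, 6] / [2] / [3] / [5]
  Insert 8 (step 7): P = [1, 2, 6, 8] / [3] / [4] / [5];  Q = [1, 4, 6, 7] / [2] / [3] / [5]
  Insert 7 (step 8): P = [1, 2, 6, 7] / [3, 8] / [4] / [5];  Q = [1, 4, 6, 7] / [2, 8] / [3] / [5]
Final shape: (4, 2, 1, 1).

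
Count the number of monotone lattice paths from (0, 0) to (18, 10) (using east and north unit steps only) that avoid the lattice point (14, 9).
Number of paths = 9037160

Total paths from (0, 0) to (18, 10): C(28, 18) = 13123110. Paths through (14, 9): (paths (0, 0) → (14, 9)) × (paths (14, 9) → (18, 10)) = C(23, 14) · C(5, 4) = 817190 · 5 = 4085950. Avoidance count = 13123110 − 4085950 = 9037160.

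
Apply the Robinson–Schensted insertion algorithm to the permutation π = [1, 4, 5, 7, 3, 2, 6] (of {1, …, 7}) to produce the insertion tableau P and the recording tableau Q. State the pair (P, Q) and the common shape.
P = [1, 2, 5, 6] / [3, 7] / [4];  Q = [1, 2, 3, 4] / [5, 7] / [6];  common shape = (4, 2, 1)

Row-insert the values π_1, π_2, … into P one at a time, bumping the leftmost entry strictly greater than the inserted value down to the next row. The recording tableau Q records, in position (i, j), the step at which that cell was added to P.
  Insert 1 (step 1): P = [1];  Q = [1]
  Insert 4 (step 2): P = [1, 4];  Q = [1, 2]
  Insert 5 (step 3): P = [1, 4, 5];  Q = [1, 2, 3]
  Insert 7 (step 4): P = [1, 4, 5, 7];  Q = [1, 2, 3, 4]
  Insert 3 (step 5): P = [1, 3, 5, 7] / [4];  Q = [1, 2, 3, 4] / [5]
  Insert 2 (step 6): P = [1, 2, 5, 7] / [3] / [4];  Q = [1, 2, 3, 4] / [5] / [6]
  Insert 6 (step 7): P = [1, 2, 5, 6] / [3, 7] / [4];  Q = [1, 2, 3, 4] / [5, 7] / [6]
Final shape: (4, 2, 1).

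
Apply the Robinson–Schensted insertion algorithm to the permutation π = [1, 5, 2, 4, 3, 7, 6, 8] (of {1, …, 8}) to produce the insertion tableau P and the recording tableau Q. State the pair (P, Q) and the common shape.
P = [1, 2, 3, 6, 8] / [4, 7] / [5];  Q = [1, 2, 4, 6, 8] / [3, 7] / [5];  common shape = (5, 2, 1)

Row-insert the values π_1, π_2, … into P one at a time, bumping the leftmost entry strictly greater than the inserted value down to the next row. The recording tableau Q records, in position (i, j), the step at which that cell was added to P.
  Insert 1 (step 1): P = [1];  Q = [1]
  Insert 5 (step 2): P = [1, 5];  Q = [1, 2]
  Insert 2 (step 3): P = [1, 2] / [5];  Q = [1, 2] / [3]
  Insert 4 (step 4): P = [1, 2, 4] / [5];  Q = [1, 2, 4] / [3]
  Insert 3 (step 5): P = [1, 2, 3] / [4] / [5];  Q = [1, 2, 4] / [3] / [5]
  Insert 7 (step 6): P = [1, 2, 3, 7] / [4] / [5];  Q = [1, 2, 4, 6] / [3] / [5]
  Insert 6 (step 7): P = [1, 2, 3, 6] / [4, 7] / [5];  Q = [1, 2, 4, 6] / [3, 7] / [5]
  Insert 8 (step 8): P = [1, 2, 3, 6, 8] / [4, 7] / [5];  Q = [1, 2, 4, 6, 8] / [3, 7] / [5]
Final shape: (5, 2, 1).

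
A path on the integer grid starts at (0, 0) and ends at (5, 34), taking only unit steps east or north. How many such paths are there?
Number of paths = 575757

A monotone lattice path from (0, 0) to (5, 34) consists of 5 east steps and 34 north steps in some order, so it is determined by which 5 of the 39 steps are east. The count is C(39, 5) = 575757.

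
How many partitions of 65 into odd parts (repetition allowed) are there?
p_odd(65) = 18200

Enumerate partitions using only odd parts via the recurrence o(n, m) = o(n, m−2) + o(n−m, m) over odd m, starting from the largest odd part ≤ n. This gives p_odd(65) = 18200. (Euler's theorem: equals the count of distinct-part partitions.)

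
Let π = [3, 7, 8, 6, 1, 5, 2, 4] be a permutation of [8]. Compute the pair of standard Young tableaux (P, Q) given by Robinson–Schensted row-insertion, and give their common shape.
P = [1, 2, 4] / [3, 5, 8] / [6] / [7];  Q = [1, 2, 3] / [4, 6, 8] / [5] / [7];  common shape = (3, 3, 1, 1)

Row-insert the values π_1, π_2, … into P one at a time, bumping the leftmost entry strictly greater than the inserted value down to the next row. The recording tableau Q records, in position (i, j), the step at which that cell was added to P.
  Insert 3 (step 1): P = [3];  Q = [1]
  Insert 7 (step 2): P = [3, 7];  Q = [1, 2]
  Insert 8 (step 3): P = [3, 7, 8];  Q = [1, 2, 3]
  Insert 6 (step 4): P = [3, 6, 8] / [7];  Q = [1, 2, 3] / [4]
  Insert 1 (step 5): P = [1, 6, 8] / [3] / [7];  Q = [1, 2, 3] / [4] / [5]
  Insert 5 (step 6): P = [1, 5, 8] / [3, 6] / [7];  Q = [1, 2, 3] / [4, 6] / [5]
  Insert 2 (step 7): P = [1, 2, 8] / [3, 5] / [6] / [7];  Q = [1, 2, 3] / [4, 6] / [5] / [7]
  Insert 4 (step 8): P = [1, 2, 4] / [3, 5, 8] / [6] / [7];  Q = [1, 2, 3] / [4, 6, 8] / [5] / [7]
Final shape: (3, 3, 1, 1).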